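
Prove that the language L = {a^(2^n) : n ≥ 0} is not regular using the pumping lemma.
Assume for contradiction that L is regular, and let p ≥ 1 be the pumping length given by the pumping lemma.
Choose s = a^(2^p). Then s ∈ L and |s| = 2^p ≥ p.
By the pumping lemma, s = xyz for some x, y, z with |xy| ≤ p, |y| ≥ 1, and xy^i z ∈ L for every i ≥ 0.
Here y = a^k for some k with 1 ≤ k ≤ |xy| ≤ p, and p < 2^p.

Take i = 2: |xy²z| = 2^p + k.
Now 2^p < 2^p + k ≤ 2^p + p < 2^p + 2^p = 2^(p+1).
So |xy²z| lies strictly between the consecutive powers of two 2^p and 2^(p+1), hence is not a power of 2, and xy²z ∉ L.

This contradicts the pumping lemma, which requires xy^i z ∈ L for all i ≥ 0.
Hence L = {a^(2^n) : n ≥ 0} is not regular. ∎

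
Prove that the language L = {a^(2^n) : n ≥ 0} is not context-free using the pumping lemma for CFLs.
Assume for contradiction that L is context-free, and let p ≥ 1 be the pumping length given by the pumping lemma for CFLs.
Choose s = a^(2^p). Then s ∈ L and |s| = 2^p ≥ p.
By the CFL pumping lemma, s = uvxyz for some u, v, x, y, z with |vxy| ≤ p, |vy| ≥ 1, and uv^i xy^i z ∈ L for every i ≥ 0.
All symbols are a's, so only lengths matter: let k = |vy|, with 1 ≤ k ≤ |vxy| ≤ p < 2^p.

Take i = 2: |uv²xy²z| = 2^p + k, and 2^p < 2^p + k < 2^p + 2^p = 2^(p+1).
So the length lies strictly between consecutive powers of two and is not a power of 2; uv²xy²z ∉ L.

This contradicts the CFL pumping lemma, which requires uv^i xy^i z ∈ L for all i ≥ 0.
Hence L = {a^(2^n) : n ≥ 0} is not context-free. ∎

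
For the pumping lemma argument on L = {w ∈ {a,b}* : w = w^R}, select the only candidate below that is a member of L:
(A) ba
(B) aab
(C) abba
(C) abba

The pumping lemma is applied to a string s that lies in L, so first check membership of each option:
- (A) ba reversed is ab ≠ ba, so it is not a palindrome and is not in L ✗
- (B) aab reversed is baa ≠ aab, so it is not a palindrome and is not in L ✗
- (C) abba reversed is abba, the same string, so it is a palindrome and is in L ✓

Only (C) abba is in L, so it is the only candidate that could play the role of s.
(In a complete proof one picks s in terms of the pumping length p so that |s| ≥ p is guaranteed; a fixed string like abba illustrates the shape of such an s.)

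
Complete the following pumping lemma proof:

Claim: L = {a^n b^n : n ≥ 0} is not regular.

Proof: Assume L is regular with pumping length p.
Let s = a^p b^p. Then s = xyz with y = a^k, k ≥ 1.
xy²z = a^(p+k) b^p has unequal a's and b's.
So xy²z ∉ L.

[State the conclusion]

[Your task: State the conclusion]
This contradicts the pumping lemma for regular languages,
which guarantees xy^i z ∈ L for all i ≥ 0.

Since our assumption that L is regular leads to a contradiction,
we conclude that L = {a^n b^n : n ≥ 0} is NOT regular. ∎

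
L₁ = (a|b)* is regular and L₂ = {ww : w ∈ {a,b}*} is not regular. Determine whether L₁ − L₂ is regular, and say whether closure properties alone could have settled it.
No — L₁ − L₂ is not regular.

L₁ − L₂ is the complement of {ww} within {a,b}*. If it were regular, its complement {ww} would be regular as well (regular languages are closed under complement) — contradiction. So L₁ − L₂ is not regular.

Note that the bare facts "L₁ regular, L₂ non-regular" do not settle the question by themselves: the closure of regular languages under ∪, ∩, complement and difference applies only when BOTH operands are regular. With a non-regular operand the result can come out regular or non-regular depending on the specific languages, so one has to work out L₁ − L₂ for this particular pair, as above.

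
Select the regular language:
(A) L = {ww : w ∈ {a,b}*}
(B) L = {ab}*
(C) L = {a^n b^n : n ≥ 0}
(B) {ab}*

(B) L = {ab}* is regular.

This can be recognized by a finite automaton (DFA/NFA).
Regular expressions like {ab}* define regular languages.

The other choices are not regular:
- {ww : w ∈ {a,b}*}: After pumping, the two halves no longer match
- {a^n b^n : n ≥ 0}: After pumping, the number of a's and b's become unequal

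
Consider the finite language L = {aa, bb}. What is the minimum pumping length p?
p = 3

For a finite language L, the pumping lemma holds vacuously if p > max|s| for s ∈ L.

The longest string in L = {aa, bb} has length 2.
If p = 3, then no string s ∈ L has |s| ≥ p, so the condition is vacuously true.

The minimum pumping length is p = 3.

Why no smaller p works: for any p ≤ 2, the longest string s ∈ L has |s| = 2 ≥ p, so it would
have to be pumpable; but pumping up (i = 2, 3, ...) produces ever longer strings, which cannot all lie in the
finite language L. So the pumping property fails for every p ≤ 2.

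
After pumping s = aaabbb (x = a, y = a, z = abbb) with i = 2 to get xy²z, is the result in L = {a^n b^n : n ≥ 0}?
No

xy²z = a · aa · abbb = aaaabbb.
aaaabbb has 4 a's and 3 b's; 4 ≠ 3, so it is not in L.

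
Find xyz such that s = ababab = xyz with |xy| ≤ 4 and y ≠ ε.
x = 'aba', y = 'b', z = 'ab'

For s = ababab and p = 4, one valid decomposition is:
- x = 'aba' (length 3)
- y = 'b' (length 1)
- z = 'ab' (length 2)

Verification:
- xyz = 'aba' + 'b' + 'ab' = ababab ✓
- |xy| = 4 ≤ 4 ✓
- |y| = 1 > 0 ✓

All pumping lemma constraints are satisfied.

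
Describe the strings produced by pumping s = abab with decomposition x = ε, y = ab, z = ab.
{xy^i z : i ≥ 0} = {(ab)^(i+1) : i ≥ 0} = {ab, abab, ababab, ...}

With x = ε, y = ab, z = ab: Pumping 'ab' gives strings of alternating a's and b's.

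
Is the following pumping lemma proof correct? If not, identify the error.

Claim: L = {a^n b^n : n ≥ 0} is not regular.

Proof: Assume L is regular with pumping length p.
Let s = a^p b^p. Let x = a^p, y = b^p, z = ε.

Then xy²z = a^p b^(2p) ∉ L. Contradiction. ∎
The proof is INCORRECT.

Error: The decomposition violates |xy| ≤ p.
With x = a^p and y = b^p, we have |xy| = 2p > p.
The pumping lemma requires |xy| ≤ p, so y must be within the first p characters.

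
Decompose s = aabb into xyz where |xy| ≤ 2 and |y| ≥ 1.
x = '', y = 'aa', z = 'bb'

For s = aabb and p = 2, one valid decomposition is:
- x = '' (length 0)
- y = 'aa' (length 2)
- z = 'bb' (length 2)

Verification:
- xyz = '' + 'aa' + 'bb' = aabb ✓
- |xy| = 2 ≤ 2 ✓
- |y| = 2 > 0 ✓

All pumping lemma constraints are satisfied.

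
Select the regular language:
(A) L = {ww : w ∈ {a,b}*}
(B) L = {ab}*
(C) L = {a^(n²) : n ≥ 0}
(B) {ab}*

(B) L = {ab}* is regular.

This can be recognized by a finite automaton (DFA/NFA).
Regular expressions like {ab}* define regular languages.

The other choices are not regular:
- {a^(n²) : n ≥ 0}: After pumping, length is no longer a perfect square
- {ww : w ∈ {a,b}*}: After pumping, the two halves no longer match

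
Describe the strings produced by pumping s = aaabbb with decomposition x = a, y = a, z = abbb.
{xy^i z : i ≥ 0} = {a^(2+i) b^3 : i ≥ 0} = {aabbb, aaabbb, aaaabbb, ...}

With x = a, y = a, z = abbb: Starting with aaabbb and pumping the second 'a', we get strings with 2+i a's followed by 3 b's for i = 0, 1, 2, ...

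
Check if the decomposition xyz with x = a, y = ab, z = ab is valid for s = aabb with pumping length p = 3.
Violated: xyz = s

The decomposition x = a, y = ab, z = ab for s = aabb with p = 3
violates the constraint: xyz = s

xyz = 'a' + 'ab' + 'ab' = 'aabab' ≠ 'aabb' = s. The decomposition doesn't reconstruct s.

Pumping lemma constraints:
1. xyz = s (decomposition is valid)
2. |xy| ≤ p
3. |y| > 0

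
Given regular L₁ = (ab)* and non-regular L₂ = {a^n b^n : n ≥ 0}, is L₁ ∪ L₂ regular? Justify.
No — L₁ ∪ L₂ is not regular.

Let U = (ab)* ∪ {a^n b^n}. If U were regular, then U ∩ aa*bb* would be regular (closure under intersection with a regular language). But (ab)* ∩ aa*bb* = {ab} and {a^n b^n} ∩ aa*bb* = {a^n b^n : n ≥ 1}, so U ∩ aa*bb* = {a^n b^n : n ≥ 1}, which is not regular. Hence U is not regular.

Note that the bare facts "L₁ regular, L₂ non-regular" do not settle the question by themselves: the closure of regular languages under ∪, ∩, complement and difference applies only when BOTH operands are regular. With a non-regular operand the result can come out regular or non-regular depending on the specific languages, so one has to work out L₁ ∪ L₂ for this particular pair, as above.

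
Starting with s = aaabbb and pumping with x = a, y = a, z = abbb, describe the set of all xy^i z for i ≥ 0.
{xy^i z : i ≥ 0} = {a^(2+i) b^3 : i ≥ 0} = {aabbb, aaabbb, aaaabbb, ...}

With x = a, y = a, z = abbb: Starting with aaabbb and pumping the second 'a', we get strings with 2+i a's followed by 3 b's for i = 0, 1, 2, ...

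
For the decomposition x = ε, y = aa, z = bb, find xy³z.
aaaaaabb

Given x = '', y = 'aa', z = 'bb' and i = 3:

xy^3z = x + y·y·...·y (3 times) + z
       = '' + 'aa'^3 + 'bb'
       = '' + 'aaaaaa' + 'bb'
       = 'aaaaaabb'

The pumped string is 'aaaaaabb' with length 8.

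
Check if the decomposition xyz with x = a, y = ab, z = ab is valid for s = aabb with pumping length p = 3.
Violated: xyz = s

The decomposition x = a, y = ab, z = ab for s = aabb with p = 3
violates the constraint: xyz = s

xyz = 'a' + 'ab' + 'ab' = 'aabab' ≠ 'aabb' = s. The decomposition doesn't reconstruct s.

Pumping lemma constraints:
1. xyz = s (decomposition is valid)
2. |xy| ≤ p
3. |y| > 0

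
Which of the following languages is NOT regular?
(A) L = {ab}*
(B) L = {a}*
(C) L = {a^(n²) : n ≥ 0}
(C) {a^(n²) : n ≥ 0}

(C) L = {a^(n²) : n ≥ 0} is NOT regular.

The pumping lemma can be used to prove this:
After pumping, length is no longer a perfect square

The other languages are regular because they can be recognized by finite automata.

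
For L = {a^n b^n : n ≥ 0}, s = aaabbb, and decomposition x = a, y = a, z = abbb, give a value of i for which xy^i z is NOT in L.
i = 2

xy²z = a · aa · abbb = aaaabbb; aaaabbb has 4 a's and 3 b's; 4 ≠ 3, so it is not in L.
(Other choices also work, e.g. i = 0, 3; only i = 1 is guaranteed to stay in L since xy¹z = s.)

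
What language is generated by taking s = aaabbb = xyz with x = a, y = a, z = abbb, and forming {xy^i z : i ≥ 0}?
{xy^i z : i ≥ 0} = {a^(2+i) b^3 : i ≥ 0} = {aabbb, aaabbb, aaaabbb, ...}

With x = a, y = a, z = abbb: Starting with aaabbb and pumping the second 'a', we get strings with 2+i a's followed by 3 b's for i = 0, 1, 2, ...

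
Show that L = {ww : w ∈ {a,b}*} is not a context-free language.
Assume for contradiction that L is context-free, and let p ≥ 1 be the pumping length given by the pumping lemma for CFLs.
Choose s = a^p b^p a^p b^p. Then s ∈ L (take w = a^p b^p) and |s| = 4p ≥ p.
By the CFL pumping lemma, s = uvxyz for some u, v, x, y, z with |vxy| ≤ p, |vy| ≥ 1, and uv^i xy^i z ∈ L for every i ≥ 0.

Write s as four blocks A₁ B₁ A₂ B₂ with A₁ = A₂ = a^p and B₁ = B₂ = b^p. Since |vxy| ≤ p, the window vxy lies inside at most two adjacent blocks. Take i = 0 and let t = uxz, so |t| = 4p − |vy| with 1 ≤ |vy| ≤ p. If |t| is odd, t ∉ L immediately, so assume |vy| is even (hence |vy| ≥ 2) and |t|/2 = 2p − |vy|/2, which satisfies p ≤ |t|/2 ≤ 2p − 1.

Case 1 (vxy inside A₁B₁): t = a^(p−j) b^(p−l) a^p b^p with j + l = |vy|. The second half of t has length < 2p, so it is a suffix of the trailing a^p b^p and ends in b; the first half is a^(p−j) b^(p−l) a^((j+l)/2), which ends in a because (j+l)/2 ≥ 1. The halves differ, so t ∉ L.

Case 2 (vxy inside B₁A₂, straddling the middle): t = a^p b^(p−j) a^(p−l) b^p with j + l = |vy|. If t = ww, then w is a prefix of t of length ≥ p, so w begins with a^p; and w is a suffix of t of length ≥ p, so w ends with b^p. That forces |w| ≥ 2p, contradicting |w| = |t|/2 ≤ 2p − 1. So t ∉ L.

Case 3 (vxy inside A₂B₂): t = a^p b^p a^(p−j) b^(p−l) with j + l = |vy|. The first half of t is a prefix of a^p b^p, so it begins with a; the second half is b^((j+l)/2) a^(p−j) b^(p−l), which begins with b. The halves differ, so t ∉ L.

In every case uv⁰xy⁰z = uxz ∉ L.

This contradicts the CFL pumping lemma, which requires uv^i xy^i z ∈ L for all i ≥ 0.
Hence L = {ww : w ∈ {a,b}*} is not context-free. ∎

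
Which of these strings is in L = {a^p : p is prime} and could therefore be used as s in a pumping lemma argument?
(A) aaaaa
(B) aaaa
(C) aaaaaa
(A) aaaaa

The pumping lemma is applied to a string s that lies in L, so first check membership of each option:
- (A) aaaaa has length 5, which is prime, so it is in L ✓
- (B) aaaa has length 4 = 2 × 2, which is not prime, so it is not in L ✗
- (C) aaaaaa has length 6 = 2 × 3, which is not prime, so it is not in L ✗

Only (A) aaaaa is in L, so it is the only candidate that could play the role of s.
(In a complete proof one picks s in terms of the pumping length p so that |s| ≥ p is guaranteed; a fixed string like aaaaa illustrates the shape of such an s.)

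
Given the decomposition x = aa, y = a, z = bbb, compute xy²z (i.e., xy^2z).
aaaabbb

Given x = 'aa', y = 'a', z = 'bbb' and i = 2:

xy^2z = x + y·y·...·y (2 times) + z
       = 'aa' + 'a'^2 + 'bbb'
       = 'aa' + 'aa' + 'bbb'
       = 'aaaabbb'

The pumped string is 'aaaabbb' with length 7.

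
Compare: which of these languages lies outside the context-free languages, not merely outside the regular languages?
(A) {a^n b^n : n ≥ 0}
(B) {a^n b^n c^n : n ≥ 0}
(B) {a^n b^n c^n : n ≥ 0}

(B) {a^n b^n c^n : n ≥ 0} requires the CFL pumping lemma.

- {a^n b^n : n ≥ 0} is context-free (but not regular)
  • Can be shown non-regular with the regular pumping lemma
  • After pumping, the number of a's and b's become unequal

- {a^n b^n c^n : n ≥ 0} is NOT context-free
  • Requires the CFL pumping lemma to prove
  • Cannot maintain three equal counts simultaneously

The CFL pumping lemma is "stronger" in that it can prove non-membership
in the larger class of context-free languages.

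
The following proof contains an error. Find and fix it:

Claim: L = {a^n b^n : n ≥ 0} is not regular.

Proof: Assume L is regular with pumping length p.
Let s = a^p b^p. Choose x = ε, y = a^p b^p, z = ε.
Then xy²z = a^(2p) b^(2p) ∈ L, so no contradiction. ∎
Error: The decomposition violates |xy| ≤ p. With y = a^p b^p, |xy| = |y| = 2p > p. (The proof also miscomputes xy²z, which would be a^p b^p a^p b^p rather than a^(2p) b^(2p), and it wrongly treats one harmless decomposition as settling the matter — the prover does not get to choose the decomposition.)

Correction: The pumping lemma requires |xy| ≤ p, and the argument must handle every decomposition satisfying |xy| ≤ p, |y| ≥ 1. Since s starts with p a's, any such y consists only of a's, say y = a^k with k ≥ 1. Then xy²z = a^(p+k) b^p has unequal numbers of a's and b's, so xy²z ∉ L — the required contradiction.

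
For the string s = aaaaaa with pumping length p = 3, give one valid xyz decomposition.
x = 'aa', y = 'a', z = 'aaa'

For s = aaaaaa and p = 3, one valid decomposition is:
- x = 'aa' (length 2)
- y = 'a' (length 1)
- z = 'aaa' (length 3)

Verification:
- xyz = 'aa' + 'a' + 'aaa' = aaaaaa ✓
- |xy| = 3 ≤ 3 ✓
- |y| = 1 > 0 ✓

All pumping lemma constraints are satisfied.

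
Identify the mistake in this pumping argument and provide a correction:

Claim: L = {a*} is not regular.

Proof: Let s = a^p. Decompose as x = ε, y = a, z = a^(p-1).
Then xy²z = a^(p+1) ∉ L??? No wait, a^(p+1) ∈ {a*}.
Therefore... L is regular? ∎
Error: The proof attempts to show a*  is not regular, but a* IS regular!

Correction: a* is a regular language (recognized by a simple DFA with one accepting state and self-loop on 'a'). The pumping lemma can only prove non-regularity, not regularity. For regular languages, pumping always works.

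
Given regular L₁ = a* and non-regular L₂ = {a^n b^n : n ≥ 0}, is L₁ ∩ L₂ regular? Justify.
Yes — L₁ ∩ L₂ is regular.

A string of a* contains no b's, and the only string of {a^n b^n} with no b's is ε (n = 0). So L₁ ∩ L₂ = {ε}, a finite language, which is regular.

Note that the bare facts "L₁ regular, L₂ non-regular" do not settle the question by themselves: the closure of regular languages under ∪, ∩, complement and difference applies only when BOTH operands are regular. With a non-regular operand the result can come out regular or non-regular depending on the specific languages, so one has to work out L₁ ∩ L₂ for this particular pair, as above.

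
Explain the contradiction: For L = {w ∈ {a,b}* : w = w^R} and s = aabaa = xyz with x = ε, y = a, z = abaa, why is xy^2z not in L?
xy²z = aaabaa ∉ L

Pumping with i = 2 replaces y = a by y² = aa:
- Original: s = xyz = aabaa; aabaa reversed is aabaa, the same string, so it is a palindrome and is in L
- Pumped: xy²z = ε · aa · abaa = aaabaa
- aaabaa reversed is aabaaa ≠ aaabaa, so it is not a palindrome and is not in L

The pumping lemma would require xy²z ∈ L, so this decomposition yields a contradiction.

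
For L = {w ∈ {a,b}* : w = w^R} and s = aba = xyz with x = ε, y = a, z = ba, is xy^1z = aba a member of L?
Yes

xy¹z = ε · a · ba = aba.
aba reversed is aba, the same string, so it is a palindrome and is in L.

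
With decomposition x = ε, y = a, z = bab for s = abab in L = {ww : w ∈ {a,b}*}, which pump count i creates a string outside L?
i = 0

xy⁰z = ε · ε · bab = bab; bab has odd length 3, so it cannot be written as ww and is not in L.
(Other choices also work, e.g. i = 2, 3; only i = 1 is guaranteed to stay in L since xy¹z = s.)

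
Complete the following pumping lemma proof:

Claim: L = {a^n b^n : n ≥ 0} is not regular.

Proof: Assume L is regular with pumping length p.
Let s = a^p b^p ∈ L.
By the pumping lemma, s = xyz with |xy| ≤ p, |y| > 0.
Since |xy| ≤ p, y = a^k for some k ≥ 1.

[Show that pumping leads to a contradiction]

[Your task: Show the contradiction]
Consider xy²z = a^(p+k) b^p.

Since k ≥ 1, we have p + k > p.
So xy²z has more a's than b's: (p+k) a's vs p b's.
This means xy²z ∉ L because a^n b^n requires equal counts.

This contradicts the pumping lemma which states xy²z ∈ L.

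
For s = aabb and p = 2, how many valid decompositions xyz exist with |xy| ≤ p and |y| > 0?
3

For s = 'aabb' with pumping length p = 2:

Constraints: |xy| ≤ 2, |y| > 0

Valid decompositions (|xy| ≤ p, |y| ≥ 1):
  • x='', y='a', z='abb'
  • x='a', y='a', z='bb'
  • x='', y='aa', z='bb'

Total count: 3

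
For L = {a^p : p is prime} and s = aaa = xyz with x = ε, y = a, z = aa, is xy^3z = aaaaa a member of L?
Yes

xy³z = ε · aaa · aa = aaaaa.
aaaaa has length 5, which is prime, so it is in L.
(A single pumped string landing in L is not a contradiction by itself; a non-regularity proof needs some i for which xy^i z ∉ L, for every admissible decomposition.)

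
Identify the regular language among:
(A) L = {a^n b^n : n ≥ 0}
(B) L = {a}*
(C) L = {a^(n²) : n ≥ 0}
(B) {a}*

(B) L = {a}* is regular.

This can be recognized by a finite automaton (DFA/NFA).
Regular expressions like {a}* define regular languages.

The other choices are not regular:
- {a^n b^n : n ≥ 0}: After pumping, the number of a's and b's become unequal
- {a^(n²) : n ≥ 0}: After pumping, length is no longer a perfect square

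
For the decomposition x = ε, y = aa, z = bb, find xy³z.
aaaaaabb

Given x = '', y = 'aa', z = 'bb' and i = 3:

xy^3z = x + y·y·...·y (3 times) + z
       = '' + 'aa'^3 + 'bb'
       = '' + 'aaaaaa' + 'bb'
       = 'aaaaaabb'

The pumped string is 'aaaaaabb' with length 8.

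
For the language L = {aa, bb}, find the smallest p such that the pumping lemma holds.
p = 3

For a finite language L, the pumping lemma holds vacuously if p > max|s| for s ∈ L.

The longest string in L = {aa, bb} has length 2.
If p = 3, then no string s ∈ L has |s| ≥ p, so the condition is vacuously true.

The minimum pumping length is p = 3.

Why no smaller p works: for any p ≤ 2, the longest string s ∈ L has |s| = 2 ≥ p, so it would
have to be pumpable; but pumping up (i = 2, 3, ...) produces ever longer strings, which cannot all lie in the
finite language L. So the pumping property fails for every p ≤ 2.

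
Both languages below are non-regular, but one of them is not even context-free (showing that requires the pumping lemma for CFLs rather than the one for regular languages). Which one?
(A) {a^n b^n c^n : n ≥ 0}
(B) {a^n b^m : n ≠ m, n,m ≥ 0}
(A) {a^n b^n c^n : n ≥ 0}

(A) {a^n b^n c^n : n ≥ 0} requires the CFL pumping lemma.

- {a^n b^m : n ≠ m, n,m ≥ 0} is context-free (but not regular)
  • Can be shown non-regular with the regular pumping lemma
  • After pumping a's, we can make n = m

- {a^n b^n c^n : n ≥ 0} is NOT context-free
  • Requires the CFL pumping lemma to prove
  • Cannot maintain three equal counts simultaneously

The CFL pumping lemma is "stronger" in that it can prove non-membership
in the larger class of context-free languages.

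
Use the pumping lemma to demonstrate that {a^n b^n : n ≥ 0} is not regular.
Assume for contradiction that L is regular, and let p ≥ 1 be the pumping length given by the pumping lemma.
Choose s = a^p b^p. Then s ∈ L and |s| = 2p ≥ p.
By the pumping lemma, s = xyz for some x, y, z with |xy| ≤ p, |y| ≥ 1, and xy^i z ∈ L for every i ≥ 0.
Since |xy| ≤ p and the first p symbols of s are all a's, we must have y = a^k for some k with 1 ≤ k ≤ p.

Take i = 3: xy³z = a^(p + 2k) b^p.
This string has p + 2k a's but p b's, and p + 2k > p because k ≥ 1. So xy³z ∉ L.

This contradicts the pumping lemma, which requires xy^i z ∈ L for all i ≥ 0.
Hence L = {a^n b^n : n ≥ 0} is not regular. ∎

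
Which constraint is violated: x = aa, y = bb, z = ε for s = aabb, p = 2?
Violated: |xy| ≤ p

The decomposition x = aa, y = bb, z = ε for s = aabb with p = 2
violates the constraint: |xy| ≤ p

|xy| = |aabb| = 4 > 2 = p. The decomposition puts too many characters in xy.

Pumping lemma constraints:
1. xyz = s (decomposition is valid)
2. |xy| ≤ p
3. |y| > 0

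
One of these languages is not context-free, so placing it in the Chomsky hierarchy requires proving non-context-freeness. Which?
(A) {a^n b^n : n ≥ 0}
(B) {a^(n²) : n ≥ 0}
(B) {a^(n²) : n ≥ 0}

(B) {a^(n²) : n ≥ 0} requires the CFL pumping lemma.

- {a^n b^n : n ≥ 0} is context-free (but not regular)
  • Can be shown non-regular with the regular pumping lemma
  • After pumping, the number of a's and b's become unequal

- {a^(n²) : n ≥ 0} is NOT context-free
  • Requires the CFL pumping lemma to prove
  • Gaps between squares grow unboundedly

The CFL pumping lemma is "stronger" in that it can prove non-membership
in the larger class of context-free languages.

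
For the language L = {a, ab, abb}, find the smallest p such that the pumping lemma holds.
p = 4

For a finite language L, the pumping lemma holds vacuously if p > max|s| for s ∈ L.

The longest string in L = {a, ab, abb} has length 3.
If p = 4, then no string s ∈ L has |s| ≥ p, so the condition is vacuously true.

The minimum pumping length is p = 4.

Why no smaller p works: for any p ≤ 3, the longest string s ∈ L has |s| = 3 ≥ p, so it would
have to be pumpable; but pumping up (i = 2, 3, ...) produces ever longer strings, which cannot all lie in the
finite language L. So the pumping property fails for every p ≤ 3.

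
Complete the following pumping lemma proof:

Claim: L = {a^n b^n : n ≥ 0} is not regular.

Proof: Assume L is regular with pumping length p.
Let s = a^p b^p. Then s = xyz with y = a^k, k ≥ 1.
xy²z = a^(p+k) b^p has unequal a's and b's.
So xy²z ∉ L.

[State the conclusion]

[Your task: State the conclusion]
This contradicts the pumping lemma for regular languages,
which guarantees xy^i z ∈ L for all i ≥ 0.

Since our assumption that L is regular leads to a contradiction,
we conclude that L = {a^n b^n : n ≥ 0} is NOT regular. ∎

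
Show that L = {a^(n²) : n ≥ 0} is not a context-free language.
Assume for contradiction that L is context-free, and let p ≥ 1 be the pumping length given by the pumping lemma for CFLs.
Choose s = a^(p²). Then s ∈ L and |s| = p² ≥ p.
By the CFL pumping lemma, s = uvxyz for some u, v, x, y, z with |vxy| ≤ p, |vy| ≥ 1, and uv^i xy^i z ∈ L for every i ≥ 0.
All symbols are a's, so only lengths matter: let k = |vy|, with 1 ≤ k ≤ |vxy| ≤ p.

Take i = 2: |uv²xy²z| = p² + k, and p² < p² + k ≤ p² + p < (p + 1)².
So the length lies strictly between consecutive squares and is not a perfect square; uv²xy²z ∉ L.

This contradicts the CFL pumping lemma, which requires uv^i xy^i z ∈ L for all i ≥ 0.
Hence L = {a^(n²) : n ≥ 0} is not context-free. ∎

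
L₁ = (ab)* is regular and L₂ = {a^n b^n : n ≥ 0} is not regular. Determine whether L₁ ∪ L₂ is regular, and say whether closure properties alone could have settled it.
No — L₁ ∪ L₂ is not regular.

Let U = (ab)* ∪ {a^n b^n}. If U were regular, then U ∩ aa*bb* would be regular (closure under intersection with a regular language). But (ab)* ∩ aa*bb* = {ab} and {a^n b^n} ∩ aa*bb* = {a^n b^n : n ≥ 1}, so U ∩ aa*bb* = {a^n b^n : n ≥ 1}, which is not regular. Hence U is not regular.

Note that the bare facts "L₁ regular, L₂ non-regular" do not settle the question by themselves: the closure of regular languages under ∪, ∩, complement and difference applies only when BOTH operands are regular. With a non-regular operand the result can come out regular or non-regular depending on the specific languages, so one has to work out L₁ ∪ L₂ for this particular pair, as above.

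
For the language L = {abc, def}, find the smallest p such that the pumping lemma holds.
p = 4

For a finite language L, the pumping lemma holds vacuously if p > max|s| for s ∈ L.

The longest string in L = {abc, def} has length 3.
If p = 4, then no string s ∈ L has |s| ≥ p, so the condition is vacuously true.

The minimum pumping length is p = 4.

Why no smaller p works: for any p ≤ 3, the longest string s ∈ L has |s| = 3 ≥ p, so it would
have to be pumpable; but pumping up (i = 2, 3, ...) produces ever longer strings, which cannot all lie in the
finite language L. So the pumping property fails for every p ≤ 3.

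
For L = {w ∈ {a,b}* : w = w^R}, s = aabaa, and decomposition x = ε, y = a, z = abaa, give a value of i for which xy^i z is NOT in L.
i = 0

xy⁰z = ε · ε · abaa = abaa; abaa reversed is aaba ≠ abaa, so it is not a palindrome and is not in L.
(Other choices also work, e.g. i = 2, 3; only i = 1 is guaranteed to stay in L since xy¹z = s.)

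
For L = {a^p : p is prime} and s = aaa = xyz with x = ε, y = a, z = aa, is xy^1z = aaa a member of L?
Yes

xy¹z = ε · a · aa = aaa.
aaa has length 3, which is prime, so it is in L.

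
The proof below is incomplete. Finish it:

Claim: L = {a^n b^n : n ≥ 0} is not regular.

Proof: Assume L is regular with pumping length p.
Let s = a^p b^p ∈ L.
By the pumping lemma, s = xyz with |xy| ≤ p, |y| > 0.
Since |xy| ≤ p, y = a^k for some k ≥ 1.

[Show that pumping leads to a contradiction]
Consider xy²z = a^(p+k) b^p.

Since k ≥ 1, we have p + k > p.
So xy²z has more a's than b's: (p+k) a's vs p b's.
This means xy²z ∉ L because a^n b^n requires equal counts.

This contradicts the pumping lemma which states xy²z ∈ L.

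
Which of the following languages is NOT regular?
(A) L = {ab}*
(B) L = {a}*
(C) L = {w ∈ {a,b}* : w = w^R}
(C) {w ∈ {a,b}* : w = w^R}

(C) L = {w ∈ {a,b}* : w = w^R} is NOT regular.

The pumping lemma can be used to prove this:
After pumping, the string is no longer symmetric

The other languages are regular because they can be recognized by finite automata.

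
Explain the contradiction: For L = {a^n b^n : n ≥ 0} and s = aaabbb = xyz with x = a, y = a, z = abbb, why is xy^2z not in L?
xy²z = aaaabbb ∉ L

Pumping with i = 2 replaces y = a by y² = aa:
- Original: s = xyz = aaabbb; aaabbb = a^3 b^3 has equal counts (3 = 3), so it is in L
- Pumped: xy²z = a · aa · abbb = aaaabbb
- aaaabbb has 4 a's and 3 b's; 4 ≠ 3, so it is not in L

The pumping lemma would require xy²z ∈ L, so this decomposition yields a contradiction.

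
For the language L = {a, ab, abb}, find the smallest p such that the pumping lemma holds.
p = 4

For a finite language L, the pumping lemma holds vacuously if p > max|s| for s ∈ L.

The longest string in L = {a, ab, abb} has length 3.
If p = 4, then no string s ∈ L has |s| ≥ p, so the condition is vacuously true.

The minimum pumping length is p = 4.

Why no smaller p works: for any p ≤ 3, the longest string s ∈ L has |s| = 3 ≥ p, so it would
have to be pumpable; but pumping up (i = 2, 3, ...) produces ever longer strings, which cannot all lie in the
finite language L. So the pumping property fails for every p ≤ 3.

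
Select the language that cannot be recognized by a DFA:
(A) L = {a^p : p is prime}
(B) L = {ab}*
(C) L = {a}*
(A) {a^p : p is prime}

(A) L = {a^p : p is prime} is NOT regular.

The pumping lemma can be used to prove this:
After pumping, the length becomes composite

The other languages are regular because they can be recognized by finite automata.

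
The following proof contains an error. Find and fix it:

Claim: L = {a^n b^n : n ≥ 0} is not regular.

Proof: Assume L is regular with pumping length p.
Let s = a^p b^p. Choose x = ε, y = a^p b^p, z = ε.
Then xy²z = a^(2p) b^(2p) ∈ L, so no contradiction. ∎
Error: The decomposition violates |xy| ≤ p. With y = a^p b^p, |xy| = |y| = 2p > p. (The proof also miscomputes xy²z, which would be a^p b^p a^p b^p rather than a^(2p) b^(2p), and it wrongly treats one harmless decomposition as settling the matter — the prover does not get to choose the decomposition.)

Correction: The pumping lemma requires |xy| ≤ p, and the argument must handle every decomposition satisfying |xy| ≤ p, |y| ≥ 1. Since s starts with p a's, any such y consists only of a's, say y = a^k with k ≥ 1. Then xy²z = a^(p+k) b^p has unequal numbers of a's and b's, so xy²z ∉ L — the required contradiction.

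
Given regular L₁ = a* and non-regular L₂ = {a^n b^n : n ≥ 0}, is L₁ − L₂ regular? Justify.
Yes — L₁ − L₂ is regular.

The only string of a* that lies in {a^n b^n} is ε, so L₁ − L₂ = a* − {ε} = a⁺ = aa*, which is regular.

Note that the bare facts "L₁ regular, L₂ non-regular" do not settle the question by themselves: the closure of regular languages under ∪, ∩, complement and difference applies only when BOTH operands are regular. With a non-regular operand the result can come out regular or non-regular depending on the specific languages, so one has to work out L₁ − L₂ for this particular pair, as above.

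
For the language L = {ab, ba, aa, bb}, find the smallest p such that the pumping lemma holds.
p = 3

For a finite language L, the pumping lemma holds vacuously if p > max|s| for s ∈ L.

The longest string in L = {ab, ba, aa, bb} has length 2.
If p = 3, then no string s ∈ L has |s| ≥ p, so the condition is vacuously true.

The minimum pumping length is p = 3.

Why no smaller p works: for any p ≤ 2, the longest string s ∈ L has |s| = 2 ≥ p, so it would
have to be pumpable; but pumping up (i = 2, 3, ...) produces ever longer strings, which cannot all lie in the
finite language L. So the pumping property fails for every p ≤ 2.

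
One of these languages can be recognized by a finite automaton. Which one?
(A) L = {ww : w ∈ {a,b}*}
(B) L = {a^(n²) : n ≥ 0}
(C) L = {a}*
(C) {a}*

(C) L = {a}* is regular.

This can be recognized by a finite automaton (DFA/NFA).
Regular expressions like {a}* define regular languages.

The other choices are not regular:
- {ww : w ∈ {a,b}*}: After pumping, the two halves no longer match
- {a^(n²) : n ≥ 0}: After pumping, length is no longer a perfect square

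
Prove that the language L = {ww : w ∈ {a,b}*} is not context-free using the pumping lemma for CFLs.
Assume for contradiction that L is context-free, and let p ≥ 1 be the pumping length given by the pumping lemma for CFLs.
Choose s = a^p b^p a^p b^p. Then s ∈ L (take w = a^p b^p) and |s| = 4p ≥ p.
By the CFL pumping lemma, s = uvxyz for some u, v, x, y, z with |vxy| ≤ p, |vy| ≥ 1, and uv^i xy^i z ∈ L for every i ≥ 0.

Write s as four blocks A₁ B₁ A₂ B₂ with A₁ = A₂ = a^p and B₁ = B₂ = b^p. Since |vxy| ≤ p, the window vxy lies inside at most two adjacent blocks. Take i = 0 and let t = uxz, so |t| = 4p − |vy| with 1 ≤ |vy| ≤ p. If |t| is odd, t ∉ L immediately, so assume |vy| is even (hence |vy| ≥ 2) and |t|/2 = 2p − |vy|/2, which satisfies p ≤ |t|/2 ≤ 2p − 1.

Case 1 (vxy inside A₁B₁): t = a^(p−j) b^(p−l) a^p b^p with j + l = |vy|. The second half of t has length < 2p, so it is a suffix of the trailing a^p b^p and ends in b; the first half is a^(p−j) b^(p−l) a^((j+l)/2), which ends in a because (j+l)/2 ≥ 1. The halves differ, so t ∉ L.

Case 2 (vxy inside B₁A₂, straddling the middle): t = a^p b^(p−j) a^(p−l) b^p with j + l = |vy|. If t = ww, then w is a prefix of t of length ≥ p, so w begins with a^p; and w is a suffix of t of length ≥ p, so w ends with b^p. That forces |w| ≥ 2p, contradicting |w| = |t|/2 ≤ 2p − 1. So t ∉ L.

Case 3 (vxy inside A₂B₂): t = a^p b^p a^(p−j) b^(p−l) with j + l = |vy|. The first half of t is a prefix of a^p b^p, so it begins with a; the second half is b^((j+l)/2) a^(p−j) b^(p−l), which begins with b. The halves differ, so t ∉ L.

In every case uv⁰xy⁰z = uxz ∉ L.

This contradicts the CFL pumping lemma, which requires uv^i xy^i z ∈ L for all i ≥ 0.
Hence L = {ww : w ∈ {a,b}*} is not context-free. ∎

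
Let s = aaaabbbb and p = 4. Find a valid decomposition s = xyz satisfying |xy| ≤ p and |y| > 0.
x = 'aaa', y = 'a', z = 'bbbb'

For s = aaaabbbb and p = 4, one valid decomposition is:
- x = 'aaa' (length 3)
- y = 'a' (length 1)
- z = 'bbbb' (length 4)

Verification:
- xyz = 'aaa' + 'a' + 'bbbb' = aaaabbbb ✓
- |xy| = 4 ≤ 4 ✓
- |y| = 1 > 0 ✓

All pumping lemma constraints are satisfied.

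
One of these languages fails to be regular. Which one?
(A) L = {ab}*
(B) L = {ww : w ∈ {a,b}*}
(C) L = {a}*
(B) {ww : w ∈ {a,b}*}

(B) L = {ww : w ∈ {a,b}*} is NOT regular.

The pumping lemma can be used to prove this:
After pumping, the two halves no longer match

The other languages are regular because they can be recognized by finite automata.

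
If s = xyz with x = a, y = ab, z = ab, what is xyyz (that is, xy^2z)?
aababab

Given x = 'a', y = 'ab', z = 'ab' and i = 2:

xy^2z = x + y·y·...·y (2 times) + z
       = 'a' + 'ab'^2 + 'ab'
       = 'a' + 'abab' + 'ab'
       = 'aababab'

The pumped string is 'aababab' with length 7.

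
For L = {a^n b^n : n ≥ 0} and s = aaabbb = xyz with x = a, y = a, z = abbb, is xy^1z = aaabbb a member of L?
Yes

xy¹z = a · a · abbb = aaabbb.
aaabbb = a^3 b^3 has equal counts (3 = 3), so it is in L.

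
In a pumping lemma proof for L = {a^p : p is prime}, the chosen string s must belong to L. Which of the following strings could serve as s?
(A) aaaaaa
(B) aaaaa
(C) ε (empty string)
(B) aaaaa

The pumping lemma is applied to a string s that lies in L, so first check membership of each option:
- (A) aaaaaa has length 6 = 2 × 3, which is not prime, so it is not in L ✗
- (B) aaaaa has length 5, which is prime, so it is in L ✓
- (C) ε has length 0, which is not prime, so it is not in L ✗

Only (B) aaaaa is in L, so it is the only candidate that could play the role of s.
(In a complete proof one picks s in terms of the pumping length p so that |s| ≥ p is guaranteed; a fixed string like aaaaa illustrates the shape of such an s.)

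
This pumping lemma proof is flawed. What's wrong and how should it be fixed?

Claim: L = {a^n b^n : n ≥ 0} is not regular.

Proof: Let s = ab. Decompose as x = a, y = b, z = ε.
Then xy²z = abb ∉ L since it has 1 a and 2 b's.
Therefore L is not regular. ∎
Error: The string s = ab might be shorter than the pumping length p.

Correction: Choose s = a^p b^p to ensure |s| ≥ p. Also, the decomposition is wrong: with |xy| ≤ p, y cannot include b's when s starts with p a's.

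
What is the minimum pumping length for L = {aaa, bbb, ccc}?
p = 4

For a finite language L, the pumping lemma holds vacuously if p > max|s| for s ∈ L.

The longest string in L = {aaa, bbb, ccc} has length 3.
If p = 4, then no string s ∈ L has |s| ≥ p, so the condition is vacuously true.

The minimum pumping length is p = 4.

Why no smaller p works: for any p ≤ 3, the longest string s ∈ L has |s| = 3 ≥ p, so it would
have to be pumpable; but pumping up (i = 2, 3, ...) produces ever longer strings, which cannot all lie in the
finite language L. So the pumping property fails for every p ≤ 3.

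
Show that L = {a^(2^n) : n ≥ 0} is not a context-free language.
Assume for contradiction that L is context-free, and let p ≥ 1 be the pumping length given by the pumping lemma for CFLs.
Choose s = a^(2^p). Then s ∈ L and |s| = 2^p ≥ p.
By the CFL pumping lemma, s = uvxyz for some u, v, x, y, z with |vxy| ≤ p, |vy| ≥ 1, and uv^i xy^i z ∈ L for every i ≥ 0.
All symbols are a's, so only lengths matter: let k = |vy|, with 1 ≤ k ≤ |vxy| ≤ p < 2^p.

Take i = 2: |uv²xy²z| = 2^p + k, and 2^p < 2^p + k < 2^p + 2^p = 2^(p+1).
So the length lies strictly between consecutive powers of two and is not a power of 2; uv²xy²z ∉ L.

This contradicts the CFL pumping lemma, which requires uv^i xy^i z ∈ L for all i ≥ 0.
Hence L = {a^(2^n) : n ≥ 0} is not context-free. ∎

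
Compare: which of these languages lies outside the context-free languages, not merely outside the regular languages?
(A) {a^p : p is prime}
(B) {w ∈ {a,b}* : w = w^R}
(A) {a^p : p is prime}

(A) {a^p : p is prime} requires the CFL pumping lemma.

- {w ∈ {a,b}* : w = w^R} is context-free (but not regular)
  • Can be shown non-regular with the regular pumping lemma
  • After pumping, the string is no longer symmetric

- {a^p : p is prime} is NOT context-free
  • Requires the CFL pumping lemma to prove
  • The CFL pumping lemma also fails because prime gaps are unbounded

The CFL pumping lemma is "stronger" in that it can prove non-membership
in the larger class of context-free languages.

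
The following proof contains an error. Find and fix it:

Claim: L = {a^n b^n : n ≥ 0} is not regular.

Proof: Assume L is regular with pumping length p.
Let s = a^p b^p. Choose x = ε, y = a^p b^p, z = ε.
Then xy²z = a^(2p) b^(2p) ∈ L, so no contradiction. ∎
Error: The decomposition violates |xy| ≤ p. With y = a^p b^p, |xy| = |y| = 2p > p. (The proof also miscomputes xy²z, which would be a^p b^p a^p b^p rather than a^(2p) b^(2p), and it wrongly treats one harmless decomposition as settling the matter — the prover does not get to choose the decomposition.)

Correction: The pumping lemma requires |xy| ≤ p, and the argument must handle every decomposition satisfying |xy| ≤ p, |y| ≥ 1. Since s starts with p a's, any such y consists only of a's, say y = a^k with k ≥ 1. Then xy²z = a^(p+k) b^p has unequal numbers of a's and b's, so xy²z ∉ L — the required contradiction.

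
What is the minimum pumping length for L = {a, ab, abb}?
p = 4

For a finite language L, the pumping lemma holds vacuously if p > max|s| for s ∈ L.

The longest string in L = {a, ab, abb} has length 3.
If p = 4, then no string s ∈ L has |s| ≥ p, so the condition is vacuously true.

The minimum pumping length is p = 4.

Why no smaller p works: for any p ≤ 3, the longest string s ∈ L has |s| = 3 ≥ p, so it would
have to be pumpable; but pumping up (i = 2, 3, ...) produces ever longer strings, which cannot all lie in the
finite language L. So the pumping property fails for every p ≤ 3.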